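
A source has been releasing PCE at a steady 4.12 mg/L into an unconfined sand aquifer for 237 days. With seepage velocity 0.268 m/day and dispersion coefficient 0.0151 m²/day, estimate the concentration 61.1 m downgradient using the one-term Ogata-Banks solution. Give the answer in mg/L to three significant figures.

For a continuous step input, C/C₀ ≈ ½·erfc((x−vt)/(2√(Dt))).
vt = 0.268 × 237 = 63.516 m and 2√(Dt) = 2√(0.0151 × 237) = 3.783 m.
Argument (x−vt)/(2√(Dt)) = (61.1 − 63.516)/3.783 = -0.6386; ½·erfc(-0.6386) = 0.8168.
C = 4.12 × 0.8168 = 3.37 mg/L.

3.37 mg/L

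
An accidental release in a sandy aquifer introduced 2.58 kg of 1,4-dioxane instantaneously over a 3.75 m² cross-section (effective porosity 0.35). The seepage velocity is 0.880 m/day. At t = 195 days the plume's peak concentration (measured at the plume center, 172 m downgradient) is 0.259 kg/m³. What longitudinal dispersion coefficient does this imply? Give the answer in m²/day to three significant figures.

At the plume center C_max = M/(n_e·A·√(4πDt)), so D = M²/(4πt·(n_e·A·C_max)²).
n_e·A·C_max = 0.35 × 3.75 × 0.259 = 0.3399 kg/m.
D = 2.58²/(4π × 195 × 0.3399²) = 0.0235 m²/day.

0.0235 m²/day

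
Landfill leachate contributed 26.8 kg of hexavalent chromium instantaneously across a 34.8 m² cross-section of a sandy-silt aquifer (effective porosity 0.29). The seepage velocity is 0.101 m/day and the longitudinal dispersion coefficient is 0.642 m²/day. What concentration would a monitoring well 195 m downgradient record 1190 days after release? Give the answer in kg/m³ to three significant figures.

For an instantaneous plane source, C(x,t) = M/(n_e·A·√(4πDt)) · exp(−(x−vt)²/(4Dt)), with n_e·A the pore (flow) area.
Plume center vt = 0.101 × 1190 = 120.19 m, so the well at 195 m is 74.81 m downgradient of the peak.
√(4πDt) = 97.98 m, giving peak height M/(n_e·A·√(4πDt)) = 26.8/(0.29 × 34.8 × 97.98) = 0.02710 kg/m³.
(x−vt)²/(4Dt) = (74.81)²/(4 × 0.642 × 1190) = 1.831; exp(−1.831) = 0.1603.
C = 0.02710 × 0.1603 = 0.00434 kg/m³.

0.00434 kg/m³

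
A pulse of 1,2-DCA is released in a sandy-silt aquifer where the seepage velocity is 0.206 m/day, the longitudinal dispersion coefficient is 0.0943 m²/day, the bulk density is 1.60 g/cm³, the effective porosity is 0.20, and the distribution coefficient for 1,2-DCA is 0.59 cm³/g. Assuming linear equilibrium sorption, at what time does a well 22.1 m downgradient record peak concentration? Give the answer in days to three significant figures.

Retardation factor R = 1 + ρ_b·K_d/n = 1 + 1.60 × 0.59/0.20 = 5.720.
Sorption retards both mechanisms: v_R = v/R = 0.03601 m/day, D_R = D/R = 0.01649 m²/day.
Peak time from v_R²t² + 2D_R t − x² = 0: t = (√(D_R² + v_R²x²) − D_R)/v_R².
√(D_R² + v_R²x²) = √(0.01649² + 0.03601² × 22.1²) = 0.7960; v_R² = 0.001297.
t = (0.7960 − 0.01649)/0.001297 = 601 days.

601 days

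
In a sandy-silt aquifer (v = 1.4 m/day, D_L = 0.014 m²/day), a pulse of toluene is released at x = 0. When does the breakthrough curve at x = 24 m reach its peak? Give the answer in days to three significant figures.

17.1 days

For the 1D instantaneous-source solution, setting ∂C/∂t = 0 at fixed x gives v²t² + 2Dt − x² = 0, so t = (√(D² + v²x²) − D)/v².
√(D² + v²x²) = √(0.014² + 1.4² × 24²) = 33.60; v² = 1.96.
t = (33.60 − 0.014)/1.96 = 17.1 days (vs. the pure-advection estimate x/v = 17.1 d).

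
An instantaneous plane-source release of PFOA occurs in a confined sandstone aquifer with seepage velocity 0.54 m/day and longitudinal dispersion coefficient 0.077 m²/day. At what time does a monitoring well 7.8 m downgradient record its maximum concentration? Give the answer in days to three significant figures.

14.2 days

For the 1D instantaneous-source solution, setting ∂C/∂t = 0 at fixed x gives v²t² + 2Dt − x² = 0, so t = (√(D² + v²x²) − D)/v².
√(D² + v²x²) = √(0.077² + 0.54² × 7.8²) = 4.213; v² = 0.2916.
t = (4.213 − 0.077)/0.2916 = 14.2 days (vs. the pure-advection estimate x/v = 14.4 d).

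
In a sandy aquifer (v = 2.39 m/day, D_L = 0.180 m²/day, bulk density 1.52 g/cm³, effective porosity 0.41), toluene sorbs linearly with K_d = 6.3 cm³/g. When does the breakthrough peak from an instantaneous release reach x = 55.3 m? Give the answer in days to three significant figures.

563 days

Retardation factor R = 1 + ρ_b·K_d/n = 1 + 1.52 × 6.3/0.41 = 24.36.
Sorption retards both mechanisms: v_R = v/R = 0.09811 m/day, D_R = D/R = 0.007389 m²/day.
Peak time from v_R²t² + 2D_R t − x² = 0: t = (√(D_R² + v_R²x²) − D_R)/v_R².
√(D_R² + v_R²x²) = √(0.007389² + 0.09811² × 55.3²) = 5.425; v_R² = 0.009626.
t = (5.425 − 0.007389)/0.009626 = 563 days.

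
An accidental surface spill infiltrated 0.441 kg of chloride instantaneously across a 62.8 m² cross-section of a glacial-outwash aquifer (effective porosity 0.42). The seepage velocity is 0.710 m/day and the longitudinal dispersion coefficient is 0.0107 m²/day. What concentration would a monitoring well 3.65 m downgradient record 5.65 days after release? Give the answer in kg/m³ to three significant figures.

For an instantaneous plane source, C(x,t) = M/(n_e·A·√(4πDt)) · exp(−(x−vt)²/(4Dt)), with n_e·A the pore (flow) area.
Plume center vt = 0.710 × 5.65 = 4.0115 m, so the well at 3.65 m is 0.3615 m upgradient of the peak.
√(4πDt) = 0.8716 m, giving peak height M/(n_e·A·√(4πDt)) = 0.441/(0.42 × 62.8 × 0.8716) = 0.01918 kg/m³.
(x−vt)²/(4Dt) = (-0.3615)²/(4 × 0.0107 × 5.65) = 0.5404; exp(−0.5404) = 0.5825.
C = 0.01918 × 0.5825 = 0.0112 kg/m³.

0.0112 kg/m³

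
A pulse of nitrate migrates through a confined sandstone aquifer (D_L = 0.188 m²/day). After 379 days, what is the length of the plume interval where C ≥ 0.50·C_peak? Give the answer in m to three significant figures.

28.1 m

The plume is Gaussian with σ = √(2Dt) = √(2 × 0.188 × 379) = 11.94 m.
C/C_peak = exp(−Δx²/(2σ²)) = 0.50 ⇒ Δx = σ·√(−2 ln 0.50) = 11.94 × 1.177 = 14.05 m.
Width = 2Δx = 28.1 m.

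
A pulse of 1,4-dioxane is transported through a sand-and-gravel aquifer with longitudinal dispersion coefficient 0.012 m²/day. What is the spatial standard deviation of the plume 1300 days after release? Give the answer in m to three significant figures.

Dispersive spreading gives a Gaussian with σ² = 2Dt; advection only shifts the center.
σ = √(2 × 0.012 × 1300) = 5.59 m.

5.59 m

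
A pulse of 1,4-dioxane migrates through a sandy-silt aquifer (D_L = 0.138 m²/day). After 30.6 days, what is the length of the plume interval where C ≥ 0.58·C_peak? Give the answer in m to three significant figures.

The plume is Gaussian with σ = √(2Dt) = √(2 × 0.138 × 30.6) = 2.906 m.
C/C_peak = exp(−Δx²/(2σ²)) = 0.58 ⇒ Δx = σ·√(−2 ln 0.58) = 2.906 × 1.044 = 3.034 m.
Width = 2Δx = 6.07 m.

6.07 m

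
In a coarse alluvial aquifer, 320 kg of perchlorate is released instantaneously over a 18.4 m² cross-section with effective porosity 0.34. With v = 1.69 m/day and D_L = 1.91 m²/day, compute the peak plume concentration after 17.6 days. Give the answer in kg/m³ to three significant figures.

The peak of an instantaneous 1D plume sits at x = vt; there the Gaussian factor is 1 and C_max = M/(n_e·A·√(4πDt)), where n_e·A is the pore area the mass is dissolved in.
√(4πDt) = √(4π × 1.91 × 17.6) = 20.55 m, so C_max = 320/(0.34 × 18.4 × 20.55) = 2.49 kg/m³.

2.49 kg/m³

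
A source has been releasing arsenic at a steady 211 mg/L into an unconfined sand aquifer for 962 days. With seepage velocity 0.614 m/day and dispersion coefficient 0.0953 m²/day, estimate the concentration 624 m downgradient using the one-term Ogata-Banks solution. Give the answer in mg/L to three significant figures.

1.46 mg/L

For a continuous step input, C/C₀ ≈ ½·erfc((x−vt)/(2√(Dt))).
vt = 0.614 × 962 = 590.668 m and 2√(Dt) = 2√(0.0953 × 962) = 19.15 m.
Argument (x−vt)/(2√(Dt)) = (624 − 590.668)/19.15 = 1.741; ½·erfc(1.741) = 0.006905.
C = 211 × 0.006905 = 1.46 mg/L.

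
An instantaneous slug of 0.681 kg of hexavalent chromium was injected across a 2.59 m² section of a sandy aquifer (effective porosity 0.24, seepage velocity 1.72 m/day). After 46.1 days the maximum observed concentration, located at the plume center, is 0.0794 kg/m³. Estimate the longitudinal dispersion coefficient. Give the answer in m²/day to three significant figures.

At the plume center C_max = M/(n_e·A·√(4πDt)), so D = M²/(4πt·(n_e·A·C_max)²).
n_e·A·C_max = 0.24 × 2.59 × 0.0794 = 0.04936 kg/m.
D = 0.681²/(4π × 46.1 × 0.04936²) = 0.329 m²/day.

0.329 m²/day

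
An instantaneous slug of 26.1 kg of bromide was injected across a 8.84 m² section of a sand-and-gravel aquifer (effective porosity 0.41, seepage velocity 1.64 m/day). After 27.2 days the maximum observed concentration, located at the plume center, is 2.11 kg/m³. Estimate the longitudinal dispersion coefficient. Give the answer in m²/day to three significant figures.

0.0341 m²/day

At the plume center C_max = M/(n_e·A·√(4πDt)), so D = M²/(4πt·(n_e·A·C_max)²).
n_e·A·C_max = 0.41 × 8.84 × 2.11 = 7.647 kg/m.
D = 26.1²/(4π × 27.2 × 7.647²) = 0.0341 m²/day.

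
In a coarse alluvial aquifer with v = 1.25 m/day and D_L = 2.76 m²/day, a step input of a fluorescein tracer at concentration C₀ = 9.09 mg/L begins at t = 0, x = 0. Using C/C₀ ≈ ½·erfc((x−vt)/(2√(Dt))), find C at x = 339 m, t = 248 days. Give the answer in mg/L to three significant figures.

For a continuous step input, C/C₀ ≈ ½·erfc((x−vt)/(2√(Dt))).
vt = 1.25 × 248 = 310 m and 2√(Dt) = 2√(2.76 × 248) = 52.33 m.
Argument (x−vt)/(2√(Dt)) = (339 − 310)/52.33 = 0.5542; ½·erfc(0.5542) = 0.2166.
C = 9.09 × 0.2166 = 1.97 mg/L.

1.97 mg/L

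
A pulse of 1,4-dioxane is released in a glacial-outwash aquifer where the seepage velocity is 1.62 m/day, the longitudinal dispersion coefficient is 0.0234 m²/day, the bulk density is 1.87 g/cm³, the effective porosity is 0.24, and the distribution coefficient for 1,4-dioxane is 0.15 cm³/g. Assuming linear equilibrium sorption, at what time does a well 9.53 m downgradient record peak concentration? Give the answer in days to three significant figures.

Retardation factor R = 1 + ρ_b·K_d/n = 1 + 1.87 × 0.15/0.24 = 2.169.
Sorption retards both mechanisms: v_R = v/R = 0.7469 m/day, D_R = D/R = 0.01079 m²/day.
Peak time from v_R²t² + 2D_R t − x² = 0: t = (√(D_R² + v_R²x²) − D_R)/v_R².
√(D_R² + v_R²x²) = √(0.01079² + 0.7469² × 9.53²) = 7.118; v_R² = 0.5579.
t = (7.118 − 0.01079)/0.5579 = 12.7 days.

12.7 days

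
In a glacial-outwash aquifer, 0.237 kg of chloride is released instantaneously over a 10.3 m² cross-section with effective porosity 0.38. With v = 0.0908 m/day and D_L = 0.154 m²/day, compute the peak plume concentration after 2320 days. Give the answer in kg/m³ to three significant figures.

The peak of an instantaneous 1D plume sits at x = vt; there the Gaussian factor is 1 and C_max = M/(n_e·A·√(4πDt)), where n_e·A is the pore area the mass is dissolved in.
√(4πDt) = √(4π × 0.154 × 2320) = 67.01 m, so C_max = 0.237/(0.38 × 10.3 × 67.01) = 0.000904 kg/m³.

0.000904 kg/m³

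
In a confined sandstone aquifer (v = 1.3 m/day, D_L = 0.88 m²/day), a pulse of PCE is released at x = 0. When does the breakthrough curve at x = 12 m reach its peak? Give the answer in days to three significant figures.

8.72 days

For the 1D instantaneous-source solution, setting ∂C/∂t = 0 at fixed x gives v²t² + 2Dt − x² = 0, so t = (√(D² + v²x²) − D)/v².
√(D² + v²x²) = √(0.88² + 1.3² × 12²) = 15.62; v² = 1.69.
t = (15.62 − 0.88)/1.69 = 8.72 days (vs. the pure-advection estimate x/v = 9.23 d).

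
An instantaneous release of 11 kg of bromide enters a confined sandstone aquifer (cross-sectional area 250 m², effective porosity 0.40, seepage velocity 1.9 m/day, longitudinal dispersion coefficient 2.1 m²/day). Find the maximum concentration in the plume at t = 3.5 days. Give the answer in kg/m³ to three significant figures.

0.0114 kg/m³

The peak of an instantaneous 1D plume sits at x = vt; there the Gaussian factor is 1 and C_max = M/(n_e·A·√(4πDt)), where n_e·A is the pore area the mass is dissolved in.
√(4πDt) = √(4π × 2.1 × 3.5) = 9.611 m, so C_max = 11/(0.40 × 250 × 9.611) = 0.0114 kg/m³.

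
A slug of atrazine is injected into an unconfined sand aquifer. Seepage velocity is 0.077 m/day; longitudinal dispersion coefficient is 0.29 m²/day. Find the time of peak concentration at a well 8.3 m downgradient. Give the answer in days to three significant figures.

For the 1D instantaneous-source solution, setting ∂C/∂t = 0 at fixed x gives v²t² + 2Dt − x² = 0, so t = (√(D² + v²x²) − D)/v².
√(D² + v²x²) = √(0.29² + 0.077² × 8.3²) = 0.7018; v² = 0.005929.
t = (0.7018 − 0.29)/0.005929 = 69.5 days (vs. the pure-advection estimate x/v = 108 d).

69.5 days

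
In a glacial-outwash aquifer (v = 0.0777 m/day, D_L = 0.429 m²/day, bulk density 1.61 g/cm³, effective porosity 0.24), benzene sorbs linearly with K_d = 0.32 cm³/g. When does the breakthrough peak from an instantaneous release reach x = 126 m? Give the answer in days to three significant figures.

4880 days

Retardation factor R = 1 + ρ_b·K_d/n = 1 + 1.61 × 0.32/0.24 = 3.147.
Sorption retards both mechanisms: v_R = v/R = 0.02469 m/day, D_R = D/R = 0.1363 m²/day.
Peak time from v_R²t² + 2D_R t − x² = 0: t = (√(D_R² + v_R²x²) − D_R)/v_R².
√(D_R² + v_R²x²) = √(0.1363² + 0.02469² × 126²) = 3.114; v_R² = 0.0006096.
t = (3.114 − 0.1363)/0.0006096 = 4880 days.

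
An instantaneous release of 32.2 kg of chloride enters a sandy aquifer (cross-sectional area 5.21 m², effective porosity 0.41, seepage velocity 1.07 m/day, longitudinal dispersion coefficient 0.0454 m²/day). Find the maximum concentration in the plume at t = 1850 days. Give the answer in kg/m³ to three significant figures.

The peak of an instantaneous 1D plume sits at x = vt; there the Gaussian factor is 1 and C_max = M/(n_e·A·√(4πDt)), where n_e·A is the pore area the mass is dissolved in.
√(4πDt) = √(4π × 0.0454 × 1850) = 32.49 m, so C_max = 32.2/(0.41 × 5.21 × 32.49) = 0.464 kg/m³.

0.464 kg/m³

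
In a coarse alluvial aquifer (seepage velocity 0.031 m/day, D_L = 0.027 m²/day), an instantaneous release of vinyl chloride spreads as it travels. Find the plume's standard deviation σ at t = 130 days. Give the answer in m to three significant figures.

2.65 m

Dispersive spreading gives a Gaussian with σ² = 2Dt; advection only shifts the center.
σ = √(2 × 0.027 × 130) = 2.65 m.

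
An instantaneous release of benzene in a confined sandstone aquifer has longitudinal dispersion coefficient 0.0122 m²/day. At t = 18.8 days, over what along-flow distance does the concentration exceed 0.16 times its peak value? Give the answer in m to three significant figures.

The plume is Gaussian with σ = √(2Dt) = √(2 × 0.0122 × 18.8) = 0.6773 m.
C/C_peak = exp(−Δx²/(2σ²)) = 0.16 ⇒ Δx = σ·√(−2 ln 0.16) = 0.6773 × 1.914 = 1.296 m.
Width = 2Δx = 2.59 m.

2.59 m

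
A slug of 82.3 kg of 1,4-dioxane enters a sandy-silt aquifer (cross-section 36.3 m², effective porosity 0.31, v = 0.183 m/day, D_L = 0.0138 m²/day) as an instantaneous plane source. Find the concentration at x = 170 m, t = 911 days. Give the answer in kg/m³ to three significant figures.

0.469 kg/m³

For an instantaneous plane source, C(x,t) = M/(n_e·A·√(4πDt)) · exp(−(x−vt)²/(4Dt)), with n_e·A the pore (flow) area.
Plume center vt = 0.183 × 911 = 166.713 m, so the well at 170 m is 3.287 m downgradient of the peak.
√(4πDt) = 12.57 m, giving peak height M/(n_e·A·√(4πDt)) = 82.3/(0.31 × 36.3 × 12.57) = 0.5818 kg/m³.
(x−vt)²/(4Dt) = (3.287)²/(4 × 0.0138 × 911) = 0.2149; exp(−0.2149) = 0.8066.
C = 0.5818 × 0.8066 = 0.469 kg/m³.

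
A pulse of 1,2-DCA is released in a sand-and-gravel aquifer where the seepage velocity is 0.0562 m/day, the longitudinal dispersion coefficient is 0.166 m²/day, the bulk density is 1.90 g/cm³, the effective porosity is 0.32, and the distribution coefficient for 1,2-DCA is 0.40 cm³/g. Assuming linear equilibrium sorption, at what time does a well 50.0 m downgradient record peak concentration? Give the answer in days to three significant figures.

Retardation factor R = 1 + ρ_b·K_d/n = 1 + 1.90 × 0.40/0.32 = 3.375.
Sorption retards both mechanisms: v_R = v/R = 0.01665 m/day, D_R = D/R = 0.04919 m²/day.
Peak time from v_R²t² + 2D_R t − x² = 0: t = (√(D_R² + v_R²x²) − D_R)/v_R².
√(D_R² + v_R²x²) = √(0.04919² + 0.01665² × 50.0²) = 0.8340; v_R² = 0.0002772.
t = (0.8340 − 0.04919)/0.0002772 = 2830 days.

2830 days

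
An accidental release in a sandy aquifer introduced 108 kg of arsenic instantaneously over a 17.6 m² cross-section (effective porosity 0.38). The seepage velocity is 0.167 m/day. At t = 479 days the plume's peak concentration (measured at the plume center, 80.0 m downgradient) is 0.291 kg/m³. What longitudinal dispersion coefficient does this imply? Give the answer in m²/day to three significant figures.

0.512 m²/day

At the plume center C_max = M/(n_e·A·√(4πDt)), so D = M²/(4πt·(n_e·A·C_max)²).
n_e·A·C_max = 0.38 × 17.6 × 0.291 = 1.946 kg/m.
D = 108²/(4π × 479 × 1.946²) = 0.512 m²/day.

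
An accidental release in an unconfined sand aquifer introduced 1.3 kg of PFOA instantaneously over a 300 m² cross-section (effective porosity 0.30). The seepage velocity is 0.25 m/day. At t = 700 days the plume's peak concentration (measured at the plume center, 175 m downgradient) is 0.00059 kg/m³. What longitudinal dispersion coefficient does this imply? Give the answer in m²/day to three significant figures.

0.0681 m²/day

At the plume center C_max = M/(n_e·A·√(4πDt)), so D = M²/(4πt·(n_e·A·C_max)²).
n_e·A·C_max = 0.30 × 300 × 0.00059 = 0.05310 kg/m.
D = 1.3²/(4π × 700 × 0.05310²) = 0.0681 m²/day.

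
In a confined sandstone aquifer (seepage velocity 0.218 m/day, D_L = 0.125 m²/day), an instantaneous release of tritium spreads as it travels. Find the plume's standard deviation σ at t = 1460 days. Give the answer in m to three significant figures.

Dispersive spreading gives a Gaussian with σ² = 2Dt; advection only shifts the center.
σ = √(2 × 0.125 × 1460) = 19.1 m.

19.1 m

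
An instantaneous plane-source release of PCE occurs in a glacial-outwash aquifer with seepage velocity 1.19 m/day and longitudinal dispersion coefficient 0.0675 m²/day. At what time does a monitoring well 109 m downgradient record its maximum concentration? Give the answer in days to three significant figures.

For the 1D instantaneous-source solution, setting ∂C/∂t = 0 at fixed x gives v²t² + 2Dt − x² = 0, so t = (√(D² + v²x²) − D)/v².
√(D² + v²x²) = √(0.0675² + 1.19² × 109²) = 129.7; v² = 1.4161.
t = (129.7 − 0.0675)/1.4161 = 91.5 days (vs. the pure-advection estimate x/v = 91.6 d).

91.5 days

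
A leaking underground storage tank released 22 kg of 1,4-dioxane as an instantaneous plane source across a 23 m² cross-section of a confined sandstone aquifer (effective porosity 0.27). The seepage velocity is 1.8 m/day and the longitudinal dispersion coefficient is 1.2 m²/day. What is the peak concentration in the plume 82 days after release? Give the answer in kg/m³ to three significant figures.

0.101 kg/m³

The peak of an instantaneous 1D plume sits at x = vt; there the Gaussian factor is 1 and C_max = M/(n_e·A·√(4πDt)), where n_e·A is the pore area the mass is dissolved in.
√(4πDt) = √(4π × 1.2 × 82) = 35.16 m, so C_max = 22/(0.27 × 23 × 35.16) = 0.101 kg/m³.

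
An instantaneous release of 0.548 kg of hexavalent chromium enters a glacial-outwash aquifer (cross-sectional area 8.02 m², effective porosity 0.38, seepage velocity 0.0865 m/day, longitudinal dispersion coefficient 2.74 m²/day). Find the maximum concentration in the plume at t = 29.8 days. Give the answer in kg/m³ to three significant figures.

The peak of an instantaneous 1D plume sits at x = vt; there the Gaussian factor is 1 and C_max = M/(n_e·A·√(4πDt)), where n_e·A is the pore area the mass is dissolved in.
√(4πDt) = √(4π × 2.74 × 29.8) = 32.03 m, so C_max = 0.548/(0.38 × 8.02 × 32.03) = 0.00561 kg/m³.

0.00561 kg/m³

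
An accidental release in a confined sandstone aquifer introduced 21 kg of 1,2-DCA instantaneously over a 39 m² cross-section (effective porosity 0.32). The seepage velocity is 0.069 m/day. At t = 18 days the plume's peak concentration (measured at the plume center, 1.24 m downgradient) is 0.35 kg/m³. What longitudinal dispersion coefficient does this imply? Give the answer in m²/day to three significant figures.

0.102 m²/day

At the plume center C_max = M/(n_e·A·√(4πDt)), so D = M²/(4πt·(n_e·A·C_max)²).
n_e·A·C_max = 0.32 × 39 × 0.35 = 4.368 kg/m.
D = 21²/(4π × 18 × 4.368²) = 0.102 m²/day.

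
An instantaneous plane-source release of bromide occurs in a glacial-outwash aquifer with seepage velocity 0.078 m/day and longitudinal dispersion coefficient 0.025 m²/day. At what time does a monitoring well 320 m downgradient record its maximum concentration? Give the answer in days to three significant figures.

For the 1D instantaneous-source solution, setting ∂C/∂t = 0 at fixed x gives v²t² + 2Dt − x² = 0, so t = (√(D² + v²x²) − D)/v².
√(D² + v²x²) = √(0.025² + 0.078² × 320²) = 24.96; v² = 0.006084.
t = (24.96 − 0.025)/0.006084 = 4100 days (vs. the pure-advection estimate x/v = 4100 d).

4100 days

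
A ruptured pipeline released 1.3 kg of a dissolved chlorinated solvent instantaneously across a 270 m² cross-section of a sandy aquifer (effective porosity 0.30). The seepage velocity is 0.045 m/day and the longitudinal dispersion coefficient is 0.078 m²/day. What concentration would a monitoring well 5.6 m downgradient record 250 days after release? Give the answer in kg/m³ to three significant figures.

For an instantaneous plane source, C(x,t) = M/(n_e·A·√(4πDt)) · exp(−(x−vt)²/(4Dt)), with n_e·A the pore (flow) area.
Plume center vt = 0.045 × 250 = 11.25 m, so the well at 5.6 m is 5.65 m upgradient of the peak.
√(4πDt) = 15.65 m, giving peak height M/(n_e·A·√(4πDt)) = 1.3/(0.30 × 270 × 15.65) = 0.001026 kg/m³.
(x−vt)²/(4Dt) = (-5.65)²/(4 × 0.078 × 250) = 0.4093; exp(−0.4093) = 0.6641.
C = 0.001026 × 0.6641 = 0.000681 kg/m³.

0.000681 kg/m³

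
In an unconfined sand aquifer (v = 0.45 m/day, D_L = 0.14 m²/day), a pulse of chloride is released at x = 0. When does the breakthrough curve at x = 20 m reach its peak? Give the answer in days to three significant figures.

43.8 days

For the 1D instantaneous-source solution, setting ∂C/∂t = 0 at fixed x gives v²t² + 2Dt − x² = 0, so t = (√(D² + v²x²) − D)/v².
√(D² + v²x²) = √(0.14² + 0.45² × 20²) = 9.001; v² = 0.2025.
t = (9.001 − 0.14)/0.2025 = 43.8 days (vs. the pure-advection estimate x/v = 44.4 d).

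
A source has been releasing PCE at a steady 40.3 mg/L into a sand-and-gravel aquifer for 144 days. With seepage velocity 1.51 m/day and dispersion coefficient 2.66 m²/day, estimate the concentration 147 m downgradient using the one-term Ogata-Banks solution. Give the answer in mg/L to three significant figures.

For a continuous step input, C/C₀ ≈ ½·erfc((x−vt)/(2√(Dt))).
vt = 1.51 × 144 = 217.44 m and 2√(Dt) = 2√(2.66 × 144) = 39.14 m.
Argument (x−vt)/(2√(Dt)) = (147 − 217.44)/39.14 = -1.800; ½·erfc(-1.800) = 0.9945.
C = 40.3 × 0.9945 = 40.1 mg/L.

40.1 mg/L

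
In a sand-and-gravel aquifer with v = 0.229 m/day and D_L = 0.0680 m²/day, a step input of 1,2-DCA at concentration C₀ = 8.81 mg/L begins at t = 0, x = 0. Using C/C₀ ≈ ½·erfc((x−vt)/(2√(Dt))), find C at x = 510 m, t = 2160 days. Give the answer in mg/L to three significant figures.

1.63 mg/L

For a continuous step input, C/C₀ ≈ ½·erfc((x−vt)/(2√(Dt))).
vt = 0.229 × 2160 = 494.64 m and 2√(Dt) = 2√(0.0680 × 2160) = 24.24 m.
Argument (x−vt)/(2√(Dt)) = (510 − 494.64)/24.24 = 0.6337; ½·erfc(0.6337) = 0.1851.
C = 8.81 × 0.1851 = 1.63 mg/L.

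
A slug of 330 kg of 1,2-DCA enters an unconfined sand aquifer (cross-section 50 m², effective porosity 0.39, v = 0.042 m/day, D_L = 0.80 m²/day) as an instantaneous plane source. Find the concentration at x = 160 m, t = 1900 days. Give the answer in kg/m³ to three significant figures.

For an instantaneous plane source, C(x,t) = M/(n_e·A·√(4πDt)) · exp(−(x−vt)²/(4Dt)), with n_e·A the pore (flow) area.
Plume center vt = 0.042 × 1900 = 79.8 m, so the well at 160 m is 80.2 m downgradient of the peak.
√(4πDt) = 138.2 m, giving peak height M/(n_e·A·√(4πDt)) = 330/(0.39 × 50 × 138.2) = 0.1225 kg/m³.
(x−vt)²/(4Dt) = (80.2)²/(4 × 0.80 × 1900) = 1.058; exp(−1.058) = 0.3471.
C = 0.1225 × 0.3471 = 0.0425 kg/m³.

0.0425 kg/m³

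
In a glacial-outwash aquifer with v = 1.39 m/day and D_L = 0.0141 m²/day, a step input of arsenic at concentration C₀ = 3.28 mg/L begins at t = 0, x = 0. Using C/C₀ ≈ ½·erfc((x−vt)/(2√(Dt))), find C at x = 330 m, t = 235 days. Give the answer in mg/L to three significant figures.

0.317 mg/L

For a continuous step input, C/C₀ ≈ ½·erfc((x−vt)/(2√(Dt))).
vt = 1.39 × 235 = 326.65 m and 2√(Dt) = 2√(0.0141 × 235) = 3.641 m.
Argument (x−vt)/(2√(Dt)) = (330 − 326.65)/3.641 = 0.9201; ½·erfc(0.9201) = 0.09659.
C = 3.28 × 0.09659 = 0.317 mg/L.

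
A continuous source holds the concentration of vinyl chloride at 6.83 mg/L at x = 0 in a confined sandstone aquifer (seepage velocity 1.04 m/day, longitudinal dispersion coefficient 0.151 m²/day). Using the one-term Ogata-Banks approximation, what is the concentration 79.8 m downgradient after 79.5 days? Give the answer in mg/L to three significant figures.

4.93 mg/L

For a continuous step input, C/C₀ ≈ ½·erfc((x−vt)/(2√(Dt))).
vt = 1.04 × 79.5 = 82.68 m and 2√(Dt) = 2√(0.151 × 79.5) = 6.930 m.
Argument (x−vt)/(2√(Dt)) = (79.8 − 82.68)/6.930 = -0.4156; ½·erfc(-0.4156) = 0.7216.
C = 6.83 × 0.7216 = 4.93 mg/L.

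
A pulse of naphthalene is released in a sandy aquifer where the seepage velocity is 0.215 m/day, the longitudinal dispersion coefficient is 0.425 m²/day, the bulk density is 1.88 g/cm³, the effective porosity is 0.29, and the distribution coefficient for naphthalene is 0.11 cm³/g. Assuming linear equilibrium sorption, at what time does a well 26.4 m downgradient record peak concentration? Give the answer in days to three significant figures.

Retardation factor R = 1 + ρ_b·K_d/n = 1 + 1.88 × 0.11/0.29 = 1.713.
Sorption retards both mechanisms: v_R = v/R = 0.1255 m/day, D_R = D/R = 0.2481 m²/day.
Peak time from v_R²t² + 2D_R t − x² = 0: t = (√(D_R² + v_R²x²) − D_R)/v_R².
√(D_R² + v_R²x²) = √(0.2481² + 0.1255² × 26.4²) = 3.322; v_R² = 0.01575.
t = (3.322 − 0.2481)/0.01575 = 195 days.

195 days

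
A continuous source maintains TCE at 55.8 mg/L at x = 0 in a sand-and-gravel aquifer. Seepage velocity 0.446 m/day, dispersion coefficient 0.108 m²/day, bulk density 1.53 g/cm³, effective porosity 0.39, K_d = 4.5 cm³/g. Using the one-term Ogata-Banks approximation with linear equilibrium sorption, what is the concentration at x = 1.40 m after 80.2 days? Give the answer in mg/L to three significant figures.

Retardation factor R = 1 + ρ_b·K_d/n = 1 + 1.53 × 4.5/0.39 = 18.65.
Sorption retards both mechanisms: v_R = v/R = 0.02391 m/day, D_R = D/R = 0.005791 m²/day.
v_R·t = 0.02391 × 80.2 = 1.917582 m; 2√(D_R t) = 1.363 m; argument = (1.40 − 1.917582)/1.363 = -0.3797.
C = C₀ × ½·erfc(-0.3797) = 55.8 × 0.7044 = 39.3 mg/L.

39.3 mg/L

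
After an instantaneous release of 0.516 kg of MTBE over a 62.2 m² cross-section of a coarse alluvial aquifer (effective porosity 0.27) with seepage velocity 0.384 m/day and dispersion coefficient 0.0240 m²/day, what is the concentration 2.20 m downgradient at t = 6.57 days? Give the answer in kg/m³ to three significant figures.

For an instantaneous plane source, C(x,t) = M/(n_e·A·√(4πDt)) · exp(−(x−vt)²/(4Dt)), with n_e·A the pore (flow) area.
Plume center vt = 0.384 × 6.57 = 2.52288 m, so the well at 2.20 m is 0.32288 m upgradient of the peak.
√(4πDt) = 1.408 m, giving peak height M/(n_e·A·√(4πDt)) = 0.516/(0.27 × 62.2 × 1.408) = 0.02182 kg/m³.
(x−vt)²/(4Dt) = (-0.32288)²/(4 × 0.0240 × 6.57) = 0.1653; exp(−0.1653) = 0.8476.
C = 0.02182 × 0.8476 = 0.0185 kg/m³.

0.0185 kg/m³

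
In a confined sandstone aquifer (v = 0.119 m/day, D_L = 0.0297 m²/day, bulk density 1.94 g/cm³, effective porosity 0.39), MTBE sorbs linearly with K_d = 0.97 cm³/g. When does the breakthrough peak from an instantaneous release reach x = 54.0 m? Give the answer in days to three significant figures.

Retardation factor R = 1 + ρ_b·K_d/n = 1 + 1.94 × 0.97/0.39 = 5.825.
Sorption retards both mechanisms: v_R = v/R = 0.02043 m/day, D_R = D/R = 0.005099 m²/day.
Peak time from v_R²t² + 2D_R t − x² = 0: t = (√(D_R² + v_R²x²) − D_R)/v_R².
√(D_R² + v_R²x²) = √(0.005099² + 0.02043² × 54.0²) = 1.103; v_R² = 0.0004174.
t = (1.103 − 0.005099)/0.0004174 = 2630 days.

2630 days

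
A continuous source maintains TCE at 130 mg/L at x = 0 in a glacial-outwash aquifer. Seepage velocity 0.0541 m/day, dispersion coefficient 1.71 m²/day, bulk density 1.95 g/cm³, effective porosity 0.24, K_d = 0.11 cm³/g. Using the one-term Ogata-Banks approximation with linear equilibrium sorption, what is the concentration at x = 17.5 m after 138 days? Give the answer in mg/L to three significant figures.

Retardation factor R = 1 + ρ_b·K_d/n = 1 + 1.95 × 0.11/0.24 = 1.894.
Sorption retards both mechanisms: v_R = v/R = 0.02856 m/day, D_R = D/R = 0.9029 m²/day.
v_R·t = 0.02856 × 138 = 3.94128 m; 2√(D_R t) = 22.32 m; argument = (17.5 − 3.94128)/22.32 = 0.6075.
C = C₀ × ½·erfc(0.6075) = 130 × 0.1951 = 25.4 mg/L.

25.4 mg/L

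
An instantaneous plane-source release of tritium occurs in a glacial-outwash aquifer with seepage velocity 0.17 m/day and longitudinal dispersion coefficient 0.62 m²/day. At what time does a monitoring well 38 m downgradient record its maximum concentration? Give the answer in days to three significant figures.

203 days

For the 1D instantaneous-source solution, setting ∂C/∂t = 0 at fixed x gives v²t² + 2Dt − x² = 0, so t = (√(D² + v²x²) − D)/v².
√(D² + v²x²) = √(0.62² + 0.17² × 38²) = 6.490; v² = 0.0289.
t = (6.490 − 0.62)/0.0289 = 203 days (vs. the pure-advection estimate x/v = 224 d).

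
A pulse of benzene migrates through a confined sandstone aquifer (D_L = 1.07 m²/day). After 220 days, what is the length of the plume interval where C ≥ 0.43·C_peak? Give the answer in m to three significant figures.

The plume is Gaussian with σ = √(2Dt) = √(2 × 1.07 × 220) = 21.70 m.
C/C_peak = exp(−Δx²/(2σ²)) = 0.43 ⇒ Δx = σ·√(−2 ln 0.43) = 21.70 × 1.299 = 28.19 m.
Width = 2Δx = 56.4 m.

56.4 m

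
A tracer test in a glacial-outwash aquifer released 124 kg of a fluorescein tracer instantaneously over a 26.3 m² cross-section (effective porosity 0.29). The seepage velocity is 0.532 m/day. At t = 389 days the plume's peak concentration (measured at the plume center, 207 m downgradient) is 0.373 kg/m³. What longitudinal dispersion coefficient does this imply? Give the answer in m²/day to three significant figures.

At the plume center C_max = M/(n_e·A·√(4πDt)), so D = M²/(4πt·(n_e·A·C_max)²).
n_e·A·C_max = 0.29 × 26.3 × 0.373 = 2.845 kg/m.
D = 124²/(4π × 389 × 2.845²) = 0.389 m²/day.

0.389 m²/day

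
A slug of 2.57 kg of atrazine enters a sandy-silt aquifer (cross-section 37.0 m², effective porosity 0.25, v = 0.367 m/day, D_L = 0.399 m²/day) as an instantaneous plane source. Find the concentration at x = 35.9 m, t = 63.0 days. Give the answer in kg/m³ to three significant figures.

For an instantaneous plane source, C(x,t) = M/(n_e·A·√(4πDt)) · exp(−(x−vt)²/(4Dt)), with n_e·A the pore (flow) area.
Plume center vt = 0.367 × 63.0 = 23.121 m, so the well at 35.9 m is 12.779 m downgradient of the peak.
√(4πDt) = 17.77 m, giving peak height M/(n_e·A·√(4πDt)) = 2.57/(0.25 × 37.0 × 17.77) = 0.01564 kg/m³.
(x−vt)²/(4Dt) = (12.779)²/(4 × 0.399 × 63.0) = 1.624; exp(−1.624) = 0.1971.
C = 0.01564 × 0.1971 = 0.00308 kg/m³.

0.00308 kg/m³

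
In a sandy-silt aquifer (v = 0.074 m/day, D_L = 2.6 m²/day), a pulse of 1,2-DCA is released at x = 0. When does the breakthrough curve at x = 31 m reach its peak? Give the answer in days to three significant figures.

158 days

For the 1D instantaneous-source solution, setting ∂C/∂t = 0 at fixed x gives v²t² + 2Dt − x² = 0, so t = (√(D² + v²x²) − D)/v².
√(D² + v²x²) = √(2.6² + 0.074² × 31²) = 3.467; v² = 0.005476.
t = (3.467 − 2.6)/0.005476 = 158 days (vs. the pure-advection estimate x/v = 419 d).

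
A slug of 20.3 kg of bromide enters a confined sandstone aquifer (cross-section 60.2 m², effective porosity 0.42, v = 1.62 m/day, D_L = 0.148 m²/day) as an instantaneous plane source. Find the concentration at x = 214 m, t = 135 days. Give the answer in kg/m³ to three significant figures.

For an instantaneous plane source, C(x,t) = M/(n_e·A·√(4πDt)) · exp(−(x−vt)²/(4Dt)), with n_e·A the pore (flow) area.
Plume center vt = 1.62 × 135 = 218.7 m, so the well at 214 m is 4.7 m upgradient of the peak.
√(4πDt) = 15.85 m, giving peak height M/(n_e·A·√(4πDt)) = 20.3/(0.42 × 60.2 × 15.85) = 0.05065 kg/m³.
(x−vt)²/(4Dt) = (-4.7)²/(4 × 0.148 × 135) = 0.2764; exp(−0.2764) = 0.7585.
C = 0.05065 × 0.7585 = 0.0384 kg/m³.

0.0384 kg/m³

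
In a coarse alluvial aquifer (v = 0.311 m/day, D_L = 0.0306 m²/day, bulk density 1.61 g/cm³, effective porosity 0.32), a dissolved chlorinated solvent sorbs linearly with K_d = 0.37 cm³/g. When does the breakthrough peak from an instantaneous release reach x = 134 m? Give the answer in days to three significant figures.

Retardation factor R = 1 + ρ_b·K_d/n = 1 + 1.61 × 0.37/0.32 = 2.862.
Sorption retards both mechanisms: v_R = v/R = 0.1087 m/day, D_R = D/R = 0.01069 m²/day.
Peak time from v_R²t² + 2D_R t − x² = 0: t = (√(D_R² + v_R²x²) − D_R)/v_R².
√(D_R² + v_R²x²) = √(0.01069² + 0.1087² × 134²) = 14.57; v_R² = 0.01182.
t = (14.57 − 0.01069)/0.01182 = 1230 days.

1230 days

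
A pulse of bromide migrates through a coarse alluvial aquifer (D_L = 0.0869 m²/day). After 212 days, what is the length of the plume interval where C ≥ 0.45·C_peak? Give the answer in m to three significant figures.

15.3 m

The plume is Gaussian with σ = √(2Dt) = √(2 × 0.0869 × 212) = 6.070 m.
C/C_peak = exp(−Δx²/(2σ²)) = 0.45 ⇒ Δx = σ·√(−2 ln 0.45) = 6.070 × 1.264 = 7.672 m.
Width = 2Δx = 15.3 m.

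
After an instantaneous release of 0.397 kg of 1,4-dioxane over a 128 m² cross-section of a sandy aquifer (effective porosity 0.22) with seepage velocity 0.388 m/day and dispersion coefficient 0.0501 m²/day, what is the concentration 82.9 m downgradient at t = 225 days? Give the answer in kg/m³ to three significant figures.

For an instantaneous plane source, C(x,t) = M/(n_e·A·√(4πDt)) · exp(−(x−vt)²/(4Dt)), with n_e·A the pore (flow) area.
Plume center vt = 0.388 × 225 = 87.3 m, so the well at 82.9 m is 4.4 m upgradient of the peak.
√(4πDt) = 11.90 m, giving peak height M/(n_e·A·√(4πDt)) = 0.397/(0.22 × 128 × 11.90) = 0.001185 kg/m³.
(x−vt)²/(4Dt) = (-4.4)²/(4 × 0.0501 × 225) = 0.4294; exp(−0.4294) = 0.6509.
C = 0.001185 × 0.6509 = 0.000771 kg/m³.

0.000771 kg/m³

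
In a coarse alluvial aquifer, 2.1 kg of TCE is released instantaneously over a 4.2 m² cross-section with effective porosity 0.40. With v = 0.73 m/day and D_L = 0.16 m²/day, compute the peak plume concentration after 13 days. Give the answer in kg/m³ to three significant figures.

0.244 kg/m³

The peak of an instantaneous 1D plume sits at x = vt; there the Gaussian factor is 1 and C_max = M/(n_e·A·√(4πDt)), where n_e·A is the pore area the mass is dissolved in.
√(4πDt) = √(4π × 0.16 × 13) = 5.113 m, so C_max = 2.1/(0.40 × 4.2 × 5.113) = 0.244 kg/m³.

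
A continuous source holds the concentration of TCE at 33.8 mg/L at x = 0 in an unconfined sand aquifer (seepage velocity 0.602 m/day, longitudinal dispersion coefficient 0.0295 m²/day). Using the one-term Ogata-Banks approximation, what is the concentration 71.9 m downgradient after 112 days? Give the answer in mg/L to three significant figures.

1.38 mg/L

For a continuous step input, C/C₀ ≈ ½·erfc((x−vt)/(2√(Dt))).
vt = 0.602 × 112 = 67.424 m and 2√(Dt) = 2√(0.0295 × 112) = 3.635 m.
Argument (x−vt)/(2√(Dt)) = (71.9 − 67.424)/3.635 = 1.231; ½·erfc(1.231) = 0.04085.
C = 33.8 × 0.04085 = 1.38 mg/L.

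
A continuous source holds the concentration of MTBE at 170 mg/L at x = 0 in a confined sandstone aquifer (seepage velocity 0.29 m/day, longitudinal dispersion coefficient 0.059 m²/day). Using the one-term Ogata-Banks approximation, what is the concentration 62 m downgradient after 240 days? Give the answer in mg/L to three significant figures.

For a continuous step input, C/C₀ ≈ ½·erfc((x−vt)/(2√(Dt))).
vt = 0.29 × 240 = 69.6 m and 2√(Dt) = 2√(0.059 × 240) = 7.526 m.
Argument (x−vt)/(2√(Dt)) = (62 − 69.6)/7.526 = -1.010; ½·erfc(-1.010) = 0.9234.
C = 170 × 0.9234 = 157 mg/L.

157 mg/L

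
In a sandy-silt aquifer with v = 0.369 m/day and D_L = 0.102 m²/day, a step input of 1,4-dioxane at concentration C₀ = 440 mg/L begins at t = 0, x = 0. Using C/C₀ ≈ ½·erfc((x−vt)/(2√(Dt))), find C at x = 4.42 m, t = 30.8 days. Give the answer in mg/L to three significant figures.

439 mg/L

For a continuous step input, C/C₀ ≈ ½·erfc((x−vt)/(2√(Dt))).
vt = 0.369 × 30.8 = 11.3652 m and 2√(Dt) = 2√(0.102 × 30.8) = 3.545 m.
Argument (x−vt)/(2√(Dt)) = (4.42 − 11.3652)/3.545 = -1.959; ½·erfc(-1.959) = 0.9972.
C = 440 × 0.9972 = 439 mg/L.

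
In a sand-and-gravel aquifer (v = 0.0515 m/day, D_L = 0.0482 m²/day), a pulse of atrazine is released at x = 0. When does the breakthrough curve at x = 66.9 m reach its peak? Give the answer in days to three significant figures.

1280 days

For the 1D instantaneous-source solution, setting ∂C/∂t = 0 at fixed x gives v²t² + 2Dt − x² = 0, so t = (√(D² + v²x²) − D)/v².
√(D² + v²x²) = √(0.0482² + 0.0515² × 66.9²) = 3.446; v² = 0.00265225.
t = (3.446 − 0.0482)/0.00265225 = 1280 days (vs. the pure-advection estimate x/v = 1300 d).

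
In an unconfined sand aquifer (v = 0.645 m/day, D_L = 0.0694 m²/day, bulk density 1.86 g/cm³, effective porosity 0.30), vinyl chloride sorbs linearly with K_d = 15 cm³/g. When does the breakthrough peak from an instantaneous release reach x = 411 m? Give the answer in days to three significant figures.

59900 days

Retardation factor R = 1 + ρ_b·K_d/n = 1 + 1.86 × 15/0.30 = 94.00.
Sorption retards both mechanisms: v_R = v/R = 0.006862 m/day, D_R = D/R = 0.0007383 m²/day.
Peak time from v_R²t² + 2D_R t − x² = 0: t = (√(D_R² + v_R²x²) − D_R)/v_R².
√(D_R² + v_R²x²) = √(0.0007383² + 0.006862² × 411²) = 2.820; v_R² = 4.709e-05.
t = (2.820 − 0.0007383)/4.709e-05 = 59900 days.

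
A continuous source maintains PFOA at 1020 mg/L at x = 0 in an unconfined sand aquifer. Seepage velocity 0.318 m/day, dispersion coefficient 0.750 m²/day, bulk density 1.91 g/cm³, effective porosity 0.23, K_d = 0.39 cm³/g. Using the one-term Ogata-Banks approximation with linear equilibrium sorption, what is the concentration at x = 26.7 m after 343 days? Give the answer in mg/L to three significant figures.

Retardation factor R = 1 + ρ_b·K_d/n = 1 + 1.91 × 0.39/0.23 = 4.239.
Sorption retards both mechanisms: v_R = v/R = 0.07502 m/day, D_R = D/R = 0.1769 m²/day.
v_R·t = 0.07502 × 343 = 25.73186 m; 2√(D_R t) = 15.58 m; argument = (26.7 − 25.73186)/15.58 = 0.06214.
C = C₀ × ½·erfc(0.06214) = 1020 × 0.4650 = 474 mg/L.

474 mg/L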